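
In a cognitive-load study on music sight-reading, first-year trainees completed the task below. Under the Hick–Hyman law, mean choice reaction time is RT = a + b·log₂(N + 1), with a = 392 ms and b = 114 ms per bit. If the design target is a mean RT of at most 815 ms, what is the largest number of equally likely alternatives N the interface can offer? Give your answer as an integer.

12

Set 392 + 114·log₂(N + 1) ≤ 815.
log₂(N + 1) ≤ (815 − 392) / 114 = 3.7105.
N + 1 ≤ 2^3.7105 = 13.0910.
N ≤ 12.0910, so the largest integer N is 12.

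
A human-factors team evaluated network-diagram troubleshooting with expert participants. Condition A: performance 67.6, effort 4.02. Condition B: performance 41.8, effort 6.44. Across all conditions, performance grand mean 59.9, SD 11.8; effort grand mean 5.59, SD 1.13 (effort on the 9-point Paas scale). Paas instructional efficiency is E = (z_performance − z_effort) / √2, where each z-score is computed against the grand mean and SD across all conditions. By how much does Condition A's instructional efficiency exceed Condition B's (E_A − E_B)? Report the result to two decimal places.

Condition A: z_P = (67.6 − 59.9)/11.8 = 0.6525; z_E = (4.02 − 5.59)/1.13 = -1.3894; E_A = (0.6525 − (-1.3894))/√2 = 1.4438.
Condition B: z_P = (41.8 − 59.9)/11.8 = -1.5339; z_E = (6.44 − 5.59)/1.13 = 0.7522; E_B = (-1.5339 − 0.7522)/√2 = -1.6165.
E_A − E_B = 1.4438 − (-1.6165) = 3.0603 ≈ 3.06.

3.06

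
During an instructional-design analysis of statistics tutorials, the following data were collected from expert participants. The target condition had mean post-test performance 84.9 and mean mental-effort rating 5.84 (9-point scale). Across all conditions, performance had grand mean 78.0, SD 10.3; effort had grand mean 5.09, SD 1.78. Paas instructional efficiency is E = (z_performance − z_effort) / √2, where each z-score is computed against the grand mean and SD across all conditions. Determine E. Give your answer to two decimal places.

0.18

z_performance = (84.9 − 78.0) / 10.3 = 6.9000 / 10.3 = 0.6699.
z_effort = (5.84 − 5.09) / 1.78 = 0.7500 / 1.78 = 0.4213.
z_P − z_E = 0.6699 − 0.4213 = 0.2486.
E = 0.2486 / √2 = 0.2486 / 1.41421 = 0.1758 ≈ 0.18.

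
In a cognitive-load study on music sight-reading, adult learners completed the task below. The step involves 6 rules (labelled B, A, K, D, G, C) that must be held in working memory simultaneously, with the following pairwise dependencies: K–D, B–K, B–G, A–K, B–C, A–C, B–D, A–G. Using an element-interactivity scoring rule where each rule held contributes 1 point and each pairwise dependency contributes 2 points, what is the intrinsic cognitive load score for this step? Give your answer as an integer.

22

Count of rules held simultaneously: 6.
Count of pairwise dependencies listed: 8.
Element contribution: 6 × 1 = 6.
Interaction contribution: 8 × 2 = 16.
Intrinsic load = 6 + 16 = 22.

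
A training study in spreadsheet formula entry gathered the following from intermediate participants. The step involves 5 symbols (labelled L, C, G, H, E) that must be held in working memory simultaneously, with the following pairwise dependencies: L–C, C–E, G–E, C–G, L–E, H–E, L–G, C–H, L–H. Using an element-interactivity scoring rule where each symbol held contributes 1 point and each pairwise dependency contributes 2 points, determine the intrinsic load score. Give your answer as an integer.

Count of symbols held simultaneously: 5.
Count of pairwise dependencies listed: 9.
Element contribution: 5 × 1 = 5.
Interaction contribution: 9 × 2 = 18.
Intrinsic load = 5 + 18 = 23.

23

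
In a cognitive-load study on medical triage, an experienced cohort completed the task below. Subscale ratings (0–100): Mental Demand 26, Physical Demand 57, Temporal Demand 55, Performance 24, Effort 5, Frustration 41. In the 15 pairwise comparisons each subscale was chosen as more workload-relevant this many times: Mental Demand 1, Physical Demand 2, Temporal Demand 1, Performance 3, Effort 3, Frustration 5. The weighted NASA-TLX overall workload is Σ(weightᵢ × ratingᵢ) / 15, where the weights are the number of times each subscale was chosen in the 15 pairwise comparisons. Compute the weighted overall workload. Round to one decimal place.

The tallies are the weights (they sum to 15).
Weighted sum = 1·26 + 2·57 + 1·55 + 3·24 + 3·5 + 5·41
            = 26 + 114 + 55 + 72 + 15 + 205 = 487.
Overall workload = 487 / 15 = 32.4667 ≈ 32.5.

32.5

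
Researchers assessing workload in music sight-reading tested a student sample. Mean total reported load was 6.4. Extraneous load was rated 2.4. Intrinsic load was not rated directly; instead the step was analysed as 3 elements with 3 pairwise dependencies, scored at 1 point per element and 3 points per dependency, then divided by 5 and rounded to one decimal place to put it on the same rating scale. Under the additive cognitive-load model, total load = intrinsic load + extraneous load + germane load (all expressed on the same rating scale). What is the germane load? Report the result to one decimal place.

Intrinsic (element-interactivity): (3 × 1 + 3 × 3) / 5 = 12 / 5 = 2.4000 → 2.4.
germane load = total − intrinsic − extraneous
             = 6.4 − 2.4 − 2.4 = 1.6.

1.6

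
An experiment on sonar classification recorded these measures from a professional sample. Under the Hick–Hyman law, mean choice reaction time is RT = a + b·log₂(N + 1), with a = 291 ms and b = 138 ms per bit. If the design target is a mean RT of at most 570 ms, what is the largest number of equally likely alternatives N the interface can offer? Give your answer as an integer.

Set 291 + 138·log₂(N + 1) ≤ 570.
log₂(N + 1) ≤ (570 − 291) / 138 = 2.0217.
N + 1 ≤ 2^2.0217 = 4.0606.
N ≤ 3.0606, so the largest integer N is 3.

3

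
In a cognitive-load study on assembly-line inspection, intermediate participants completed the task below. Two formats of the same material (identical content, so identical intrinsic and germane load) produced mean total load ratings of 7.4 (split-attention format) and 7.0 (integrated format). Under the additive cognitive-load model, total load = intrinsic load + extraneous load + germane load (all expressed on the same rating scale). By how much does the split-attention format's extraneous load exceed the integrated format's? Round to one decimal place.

0.4

Intrinsic and germane load are equal across formats, so the difference in total load equals the difference in extraneous load.
Extraneous-load difference = 7.4 − 7.0 = 0.4.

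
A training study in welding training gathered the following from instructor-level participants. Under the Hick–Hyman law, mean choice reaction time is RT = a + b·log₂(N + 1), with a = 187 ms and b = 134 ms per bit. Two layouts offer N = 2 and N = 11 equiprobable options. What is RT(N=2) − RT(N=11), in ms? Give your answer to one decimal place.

RT(2) = 187 + 134·log₂(3) = 187 + 134·1.5850 = 399.3900 ms.
RT(11) = 187 + 134·log₂(12) = 187 + 134·3.5850 = 667.3900 ms.
Difference = 399.3900 − 667.3900 = -268.0000 ≈ -268.0 ms.

-268.0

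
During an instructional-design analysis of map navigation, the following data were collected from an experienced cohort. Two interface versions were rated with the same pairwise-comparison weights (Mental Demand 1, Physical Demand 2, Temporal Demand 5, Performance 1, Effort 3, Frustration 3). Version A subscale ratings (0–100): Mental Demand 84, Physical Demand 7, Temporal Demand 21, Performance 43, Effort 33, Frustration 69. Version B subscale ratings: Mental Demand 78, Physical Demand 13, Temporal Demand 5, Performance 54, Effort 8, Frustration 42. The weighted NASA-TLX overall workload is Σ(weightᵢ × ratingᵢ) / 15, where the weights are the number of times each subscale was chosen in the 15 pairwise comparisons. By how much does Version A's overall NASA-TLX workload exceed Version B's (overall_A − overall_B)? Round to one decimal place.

14.6

Version A weighted sum = 1·84 + 2·7 + 5·21 + 1·43 + 3·33 + 3·69 = 84 + 14 + 105 + 43 + 99 + 207 = 552; overall_A = 552/15 = 36.8000.
Version B weighted sum = 1·78 + 2·13 + 5·5 + 1·54 + 3·8 + 3·42 = 78 + 26 + 25 + 54 + 24 + 126 = 333; overall_B = 333/15 = 22.2000.
Difference = 36.8000 − 22.2000 = 14.6000 ≈ 14.6.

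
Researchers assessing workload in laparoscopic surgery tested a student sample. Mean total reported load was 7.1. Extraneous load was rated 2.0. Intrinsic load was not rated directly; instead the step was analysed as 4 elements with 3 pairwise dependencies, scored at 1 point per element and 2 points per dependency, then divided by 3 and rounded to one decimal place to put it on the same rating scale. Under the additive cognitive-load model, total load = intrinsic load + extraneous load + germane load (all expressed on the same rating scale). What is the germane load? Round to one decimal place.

1.8

Intrinsic (element-interactivity): (4 × 1 + 3 × 2) / 3 = 10 / 3 = 3.3333 → 3.3.
germane load = total − intrinsic − extraneous
             = 7.1 − 3.3 − 2.0 = 1.8.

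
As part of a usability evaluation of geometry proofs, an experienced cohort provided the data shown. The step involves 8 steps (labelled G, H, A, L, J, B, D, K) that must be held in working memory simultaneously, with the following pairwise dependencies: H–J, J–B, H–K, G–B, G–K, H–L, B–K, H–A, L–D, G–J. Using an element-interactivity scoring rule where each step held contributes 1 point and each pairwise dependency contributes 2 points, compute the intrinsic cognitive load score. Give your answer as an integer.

Count of steps held simultaneously: 8.
Count of pairwise dependencies listed: 10.
Element contribution: 8 × 1 = 8.
Interaction contribution: 10 × 2 = 20.
Intrinsic load = 8 + 20 = 28.

28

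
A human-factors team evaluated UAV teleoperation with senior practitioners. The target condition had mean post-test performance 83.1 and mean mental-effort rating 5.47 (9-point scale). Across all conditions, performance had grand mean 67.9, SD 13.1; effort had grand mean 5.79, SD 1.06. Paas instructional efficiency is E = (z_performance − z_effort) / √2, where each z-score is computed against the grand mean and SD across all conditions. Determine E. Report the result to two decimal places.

1.03

z_performance = (83.1 − 67.9) / 13.1 = 15.2000 / 13.1 = 1.1603.
z_effort = (5.47 − 5.79) / 1.06 = -0.3200 / 1.06 = -0.3019.
z_P − z_E = 1.1603 − (-0.3019) = 1.4622.
E = 1.4622 / √2 = 1.4622 / 1.41421 = 1.0339 ≈ 1.03.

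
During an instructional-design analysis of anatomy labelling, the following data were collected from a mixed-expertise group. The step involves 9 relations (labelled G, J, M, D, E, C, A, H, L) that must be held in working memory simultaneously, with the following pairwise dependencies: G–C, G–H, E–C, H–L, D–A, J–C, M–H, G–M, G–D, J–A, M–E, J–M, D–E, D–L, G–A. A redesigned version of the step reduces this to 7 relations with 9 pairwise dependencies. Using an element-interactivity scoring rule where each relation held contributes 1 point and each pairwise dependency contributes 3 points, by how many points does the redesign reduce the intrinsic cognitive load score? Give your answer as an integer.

Original: 9 × 1 + 15 × 3 = 9 + 45 = 54.
Redesigned: 7 × 1 + 9 × 3 = 7 + 27 = 34.
Reduction = 54 − 34 = 20.

20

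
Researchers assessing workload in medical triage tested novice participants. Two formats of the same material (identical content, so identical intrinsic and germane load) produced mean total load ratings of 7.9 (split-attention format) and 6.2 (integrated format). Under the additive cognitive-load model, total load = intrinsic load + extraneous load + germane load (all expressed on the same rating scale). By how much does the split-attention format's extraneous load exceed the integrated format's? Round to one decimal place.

Intrinsic and germane load are equal across formats, so the difference in total load equals the difference in extraneous load.
Extraneous-load difference = 7.9 − 6.2 = 1.7.

1.7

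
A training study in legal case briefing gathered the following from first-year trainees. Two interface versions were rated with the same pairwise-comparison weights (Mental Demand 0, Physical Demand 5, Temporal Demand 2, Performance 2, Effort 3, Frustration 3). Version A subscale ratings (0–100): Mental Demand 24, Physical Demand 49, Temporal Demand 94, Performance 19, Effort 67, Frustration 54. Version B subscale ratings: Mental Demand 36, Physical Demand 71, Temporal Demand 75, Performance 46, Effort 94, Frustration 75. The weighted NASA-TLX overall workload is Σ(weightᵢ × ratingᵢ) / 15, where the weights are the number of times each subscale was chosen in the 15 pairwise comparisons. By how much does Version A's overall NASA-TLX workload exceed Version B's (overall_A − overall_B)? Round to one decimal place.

-18.0

Version A weighted sum = 0·24 + 5·49 + 2·94 + 2·19 + 3·67 + 3·54 = 0 + 245 + 188 + 38 + 201 + 162 = 834; overall_A = 834/15 = 55.6000.
Version B weighted sum = 0·36 + 5·71 + 2·75 + 2·46 + 3·94 + 3·75 = 0 + 355 + 150 + 92 + 282 + 225 = 1104; overall_B = 1104/15 = 73.6000.
Difference = 55.6000 − 73.6000 = -18.0000 ≈ -18.0.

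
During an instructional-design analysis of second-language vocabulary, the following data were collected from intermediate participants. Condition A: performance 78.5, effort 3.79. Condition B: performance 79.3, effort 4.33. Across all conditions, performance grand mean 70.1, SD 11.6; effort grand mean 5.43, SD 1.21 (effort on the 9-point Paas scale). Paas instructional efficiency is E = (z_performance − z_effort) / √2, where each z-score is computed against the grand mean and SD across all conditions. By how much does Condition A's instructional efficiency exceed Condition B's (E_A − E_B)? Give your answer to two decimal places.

Condition A: z_P = (78.5 − 70.1)/11.6 = 0.7241; z_E = (3.79 − 5.43)/1.21 = -1.3554; E_A = (0.7241 − (-1.3554))/√2 = 1.4704.
Condition B: z_P = (79.3 − 70.1)/11.6 = 0.7931; z_E = (4.33 − 5.43)/1.21 = -0.9091; E_B = (0.7931 − (-0.9091))/√2 = 1.2036.
E_A − E_B = 1.4704 − 1.2036 = 0.2668 ≈ 0.27.

0.27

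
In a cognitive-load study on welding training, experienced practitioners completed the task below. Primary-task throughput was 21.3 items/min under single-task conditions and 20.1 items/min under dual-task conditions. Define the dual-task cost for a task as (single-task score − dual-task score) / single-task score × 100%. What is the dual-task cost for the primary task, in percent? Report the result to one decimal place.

Cost = (21.3 − 20.1) / 21.3 × 100%
     = 1.2000 / 21.3 × 100% = 5.6338%.
≈ 5.6%.

5.6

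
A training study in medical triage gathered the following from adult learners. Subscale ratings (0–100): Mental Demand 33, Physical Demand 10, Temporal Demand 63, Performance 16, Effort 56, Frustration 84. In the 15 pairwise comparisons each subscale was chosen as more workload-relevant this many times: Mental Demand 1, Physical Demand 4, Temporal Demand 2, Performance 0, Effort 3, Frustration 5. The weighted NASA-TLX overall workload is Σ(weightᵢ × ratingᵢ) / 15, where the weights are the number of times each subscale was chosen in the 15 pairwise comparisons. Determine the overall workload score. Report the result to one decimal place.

52.5

The tallies are the weights (they sum to 15).
Weighted sum = 1·33 + 4·10 + 2·63 + 0·16 + 3·56 + 5·84
            = 33 + 40 + 126 + 0 + 168 + 420 = 787.
Overall workload = 787 / 15 = 52.4667 ≈ 52.5.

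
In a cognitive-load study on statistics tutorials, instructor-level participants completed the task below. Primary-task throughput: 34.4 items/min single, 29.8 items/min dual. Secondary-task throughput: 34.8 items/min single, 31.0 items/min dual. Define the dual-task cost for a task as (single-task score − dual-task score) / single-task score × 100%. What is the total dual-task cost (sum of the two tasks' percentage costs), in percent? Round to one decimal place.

24.3

Primary cost = (34.4 − 29.8) / 34.4 × 100% = 13.3721%.
Secondary cost = (34.8 − 31.0) / 34.8 × 100% = 10.9195%.
Total = 13.3721% + 10.9195% = 24.2916% ≈ 24.3%.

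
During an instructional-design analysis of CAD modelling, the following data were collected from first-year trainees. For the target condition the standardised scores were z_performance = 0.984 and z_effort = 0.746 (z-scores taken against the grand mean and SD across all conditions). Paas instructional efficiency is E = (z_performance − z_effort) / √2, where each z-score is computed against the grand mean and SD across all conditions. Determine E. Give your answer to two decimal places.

0.17

z_P − z_E = 0.984 − 0.746 = 0.2380.
E = 0.2380 / √2 = 0.2380 / 1.41421 = 0.1683 ≈ 0.17.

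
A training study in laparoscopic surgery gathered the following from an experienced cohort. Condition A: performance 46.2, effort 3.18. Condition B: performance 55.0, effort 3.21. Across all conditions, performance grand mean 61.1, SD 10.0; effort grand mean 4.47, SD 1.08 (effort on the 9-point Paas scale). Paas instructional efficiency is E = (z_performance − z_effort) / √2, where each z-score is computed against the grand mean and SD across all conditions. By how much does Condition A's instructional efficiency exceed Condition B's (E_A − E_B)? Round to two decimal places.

Condition A: z_P = (46.2 − 61.1)/10.0 = -1.4900; z_E = (3.18 − 4.47)/1.08 = -1.1944; E_A = (-1.4900 − (-1.1944))/√2 = -0.2090.
Condition B: z_P = (55.0 − 61.1)/10.0 = -0.6100; z_E = (3.21 − 4.47)/1.08 = -1.1667; E_B = (-0.6100 − (-1.1667))/√2 = 0.3936.
E_A − E_B = -0.2090 − 0.3936 = -0.6026 ≈ -0.60.

-0.60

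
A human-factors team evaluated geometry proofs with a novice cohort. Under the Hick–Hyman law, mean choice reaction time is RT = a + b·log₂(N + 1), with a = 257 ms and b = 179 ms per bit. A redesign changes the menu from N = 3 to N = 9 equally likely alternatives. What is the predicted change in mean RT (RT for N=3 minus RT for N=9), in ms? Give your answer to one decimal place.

RT(3) = 257 + 179·log₂(4) = 257 + 179·2.0000 = 615.0000 ms.
RT(9) = 257 + 179·log₂(10) = 257 + 179·3.3219 = 851.6201 ms.
Difference = 615.0000 − 851.6201 = -236.6201 ≈ -236.6 ms.

-236.6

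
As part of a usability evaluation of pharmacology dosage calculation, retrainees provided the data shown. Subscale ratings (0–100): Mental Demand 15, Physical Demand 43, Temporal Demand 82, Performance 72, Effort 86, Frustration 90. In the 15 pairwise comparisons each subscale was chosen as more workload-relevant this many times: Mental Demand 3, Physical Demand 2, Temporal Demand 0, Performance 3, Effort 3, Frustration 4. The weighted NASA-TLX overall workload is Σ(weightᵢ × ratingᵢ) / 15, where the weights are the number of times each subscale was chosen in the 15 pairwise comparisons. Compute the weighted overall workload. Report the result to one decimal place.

The tallies are the weights (they sum to 15).
Weighted sum = 3·15 + 2·43 + 0·82 + 3·72 + 3·86 + 4·90
            = 45 + 86 + 0 + 216 + 258 + 360 = 965.
Overall workload = 965 / 15 = 64.3333 ≈ 64.3.

64.3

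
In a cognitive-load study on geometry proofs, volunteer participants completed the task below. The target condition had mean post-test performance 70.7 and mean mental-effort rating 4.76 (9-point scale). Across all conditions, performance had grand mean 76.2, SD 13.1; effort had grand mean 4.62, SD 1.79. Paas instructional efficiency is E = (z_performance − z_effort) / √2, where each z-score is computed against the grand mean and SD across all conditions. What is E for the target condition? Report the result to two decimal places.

-0.35

z_performance = (70.7 − 76.2) / 13.1 = -5.5000 / 13.1 = -0.4198.
z_effort = (4.76 − 4.62) / 1.79 = 0.1400 / 1.79 = 0.0782.
z_P − z_E = -0.4198 − 0.0782 = -0.4980.
E = -0.4980 / √2 = -0.4980 / 1.41421 = -0.3521 ≈ -0.35.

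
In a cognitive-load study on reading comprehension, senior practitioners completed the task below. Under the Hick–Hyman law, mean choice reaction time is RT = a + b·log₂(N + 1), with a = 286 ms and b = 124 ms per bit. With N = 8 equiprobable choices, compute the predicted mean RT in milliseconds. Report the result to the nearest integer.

679

log₂(8 + 1) = log₂(9) = 3.1699.
RT = 286 + 124 × 3.1699 = 286 + 393.0676 = 679.0676 ms.
≈ 679 ms.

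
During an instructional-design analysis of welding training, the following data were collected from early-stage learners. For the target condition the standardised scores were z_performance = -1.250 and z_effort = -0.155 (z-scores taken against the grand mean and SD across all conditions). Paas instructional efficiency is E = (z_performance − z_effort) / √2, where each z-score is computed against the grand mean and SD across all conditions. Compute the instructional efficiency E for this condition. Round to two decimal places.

-0.77

z_P − z_E = -1.250 − (-0.155) = -1.0950.
E = -1.0950 / √2 = -1.0950 / 1.41421 = -0.7743 ≈ -0.77.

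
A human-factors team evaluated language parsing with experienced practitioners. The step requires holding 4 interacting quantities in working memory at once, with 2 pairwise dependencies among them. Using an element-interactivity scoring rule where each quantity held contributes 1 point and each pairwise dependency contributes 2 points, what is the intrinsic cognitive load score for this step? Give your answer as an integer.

Element contribution: 4 × 1 = 4.
Interaction contribution: 2 × 2 = 4.
Intrinsic load = 4 + 4 = 8.

8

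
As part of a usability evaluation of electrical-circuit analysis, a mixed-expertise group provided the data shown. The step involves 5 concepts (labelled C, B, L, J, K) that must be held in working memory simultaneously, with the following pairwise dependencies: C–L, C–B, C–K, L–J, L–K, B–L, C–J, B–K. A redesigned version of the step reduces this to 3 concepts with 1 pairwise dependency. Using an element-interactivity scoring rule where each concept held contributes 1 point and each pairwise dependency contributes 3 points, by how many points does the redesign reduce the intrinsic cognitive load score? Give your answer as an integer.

23

Original: 5 × 1 + 8 × 3 = 5 + 24 = 29.
Redesigned: 3 × 1 + 1 × 3 = 3 + 3 = 6.
Reduction = 29 − 6 = 23.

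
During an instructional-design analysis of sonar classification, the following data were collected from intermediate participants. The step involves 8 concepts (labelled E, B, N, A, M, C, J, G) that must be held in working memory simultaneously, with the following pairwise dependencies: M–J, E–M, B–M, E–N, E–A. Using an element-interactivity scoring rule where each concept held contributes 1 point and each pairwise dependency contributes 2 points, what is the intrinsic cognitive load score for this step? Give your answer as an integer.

18

Count of concepts held simultaneously: 8.
Count of pairwise dependencies listed: 5.
Element contribution: 8 × 1 = 8.
Interaction contribution: 5 × 2 = 10.
Intrinsic load = 8 + 10 = 18.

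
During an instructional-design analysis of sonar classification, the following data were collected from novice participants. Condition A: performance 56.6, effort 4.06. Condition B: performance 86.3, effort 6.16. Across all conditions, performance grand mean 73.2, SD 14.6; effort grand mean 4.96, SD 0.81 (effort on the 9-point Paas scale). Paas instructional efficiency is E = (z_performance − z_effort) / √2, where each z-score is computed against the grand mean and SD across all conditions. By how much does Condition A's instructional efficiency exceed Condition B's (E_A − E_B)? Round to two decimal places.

Condition A: z_P = (56.6 − 73.2)/14.6 = -1.1370; z_E = (4.06 − 4.96)/0.81 = -1.1111; E_A = (-1.1370 − (-1.1111))/√2 = -0.0183.
Condition B: z_P = (86.3 − 73.2)/14.6 = 0.8973; z_E = (6.16 − 4.96)/0.81 = 1.4815; E_B = (0.8973 − 1.4815)/√2 = -0.4131.
E_A − E_B = -0.0183 − (-0.4131) = 0.3948 ≈ 0.39.

0.39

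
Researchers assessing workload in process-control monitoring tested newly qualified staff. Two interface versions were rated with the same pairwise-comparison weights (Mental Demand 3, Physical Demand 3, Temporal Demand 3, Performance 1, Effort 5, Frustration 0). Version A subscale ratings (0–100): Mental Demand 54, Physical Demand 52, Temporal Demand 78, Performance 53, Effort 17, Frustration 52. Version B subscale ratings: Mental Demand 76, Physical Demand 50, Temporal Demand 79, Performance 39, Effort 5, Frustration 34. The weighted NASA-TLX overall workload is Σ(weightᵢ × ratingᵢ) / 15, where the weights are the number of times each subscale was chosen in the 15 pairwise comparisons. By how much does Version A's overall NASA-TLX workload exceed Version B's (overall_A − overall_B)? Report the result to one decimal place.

0.7

Version A weighted sum = 3·54 + 3·52 + 3·78 + 1·53 + 5·17 + 0·52 = 162 + 156 + 234 + 53 + 85 + 0 = 690; overall_A = 690/15 = 46.0000.
Version B weighted sum = 3·76 + 3·50 + 3·79 + 1·39 + 5·5 + 0·34 = 228 + 150 + 237 + 39 + 25 + 0 = 679; overall_B = 679/15 = 45.2667.
Difference = 46.0000 − 45.2667 = 0.7333 ≈ 0.7.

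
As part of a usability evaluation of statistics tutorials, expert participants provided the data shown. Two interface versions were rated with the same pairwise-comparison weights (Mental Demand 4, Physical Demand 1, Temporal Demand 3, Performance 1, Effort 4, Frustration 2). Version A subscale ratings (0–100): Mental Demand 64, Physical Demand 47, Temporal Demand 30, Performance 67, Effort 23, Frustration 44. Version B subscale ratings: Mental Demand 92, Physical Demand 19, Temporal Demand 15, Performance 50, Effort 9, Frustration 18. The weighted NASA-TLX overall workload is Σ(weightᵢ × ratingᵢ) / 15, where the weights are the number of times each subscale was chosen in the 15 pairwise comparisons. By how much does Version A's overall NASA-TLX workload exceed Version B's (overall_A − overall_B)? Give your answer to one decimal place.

5.7

Version A weighted sum = 4·64 + 1·47 + 3·30 + 1·67 + 4·23 + 2·44 = 256 + 47 + 90 + 67 + 92 + 88 = 640; overall_A = 640/15 = 42.6667.
Version B weighted sum = 4·92 + 1·19 + 3·15 + 1·50 + 4·9 + 2·18 = 368 + 19 + 45 + 50 + 36 + 36 = 554; overall_B = 554/15 = 36.9333.
Difference = 42.6667 − 36.9333 = 5.7334 ≈ 5.7.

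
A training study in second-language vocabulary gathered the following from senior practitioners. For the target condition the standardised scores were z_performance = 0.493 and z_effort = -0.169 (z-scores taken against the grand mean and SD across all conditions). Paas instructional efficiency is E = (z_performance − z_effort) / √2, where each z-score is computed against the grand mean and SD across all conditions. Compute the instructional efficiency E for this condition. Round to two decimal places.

z_P − z_E = 0.493 − (-0.169) = 0.6620.
E = 0.6620 / √2 = 0.6620 / 1.41421 = 0.4681 ≈ 0.47.

0.47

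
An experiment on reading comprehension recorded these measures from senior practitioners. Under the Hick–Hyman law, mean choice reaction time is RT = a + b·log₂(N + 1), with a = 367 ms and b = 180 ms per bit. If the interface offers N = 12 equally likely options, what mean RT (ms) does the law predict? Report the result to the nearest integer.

1033

log₂(12 + 1) = log₂(13) = 3.7004.
RT = 367 + 180 × 3.7004 = 367 + 666.0720 = 1033.0720 ms.
≈ 1033 ms.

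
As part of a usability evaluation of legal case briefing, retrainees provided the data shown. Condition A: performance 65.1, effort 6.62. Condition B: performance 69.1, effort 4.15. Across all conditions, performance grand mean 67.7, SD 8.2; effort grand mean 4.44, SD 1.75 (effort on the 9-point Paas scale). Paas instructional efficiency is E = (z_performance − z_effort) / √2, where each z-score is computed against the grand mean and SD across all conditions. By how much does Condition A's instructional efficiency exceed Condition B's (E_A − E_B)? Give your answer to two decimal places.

Condition A: z_P = (65.1 − 67.7)/8.2 = -0.3171; z_E = (6.62 − 4.44)/1.75 = 1.2457; E_A = (-0.3171 − 1.2457)/√2 = -1.1051.
Condition B: z_P = (69.1 − 67.7)/8.2 = 0.1707; z_E = (4.15 − 4.44)/1.75 = -0.1657; E_B = (0.1707 − (-0.1657))/√2 = 0.2379.
E_A − E_B = -1.1051 − 0.2379 = -1.3430 ≈ -1.34.

-1.34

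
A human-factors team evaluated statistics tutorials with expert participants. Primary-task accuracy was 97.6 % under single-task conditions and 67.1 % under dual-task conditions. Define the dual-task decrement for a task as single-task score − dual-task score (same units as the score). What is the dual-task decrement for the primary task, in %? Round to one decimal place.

30.5

Decrement = 97.6 − 67.1 = 30.5000 % ≈ 30.5 %.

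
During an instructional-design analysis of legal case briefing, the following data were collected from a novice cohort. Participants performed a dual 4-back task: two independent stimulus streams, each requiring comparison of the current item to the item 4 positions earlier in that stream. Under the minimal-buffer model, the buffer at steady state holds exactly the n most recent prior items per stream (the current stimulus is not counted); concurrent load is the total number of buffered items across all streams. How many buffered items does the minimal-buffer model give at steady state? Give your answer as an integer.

8

Each stream's buffer holds its 4 most recent prior items.
Two independent streams: 2 × 4 = 8 buffered items at steady state.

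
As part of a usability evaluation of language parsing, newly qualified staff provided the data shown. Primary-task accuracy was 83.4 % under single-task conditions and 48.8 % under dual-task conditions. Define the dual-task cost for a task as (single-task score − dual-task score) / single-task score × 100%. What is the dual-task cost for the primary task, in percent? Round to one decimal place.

41.5

Cost = (83.4 − 48.8) / 83.4 × 100%
     = 34.6000 / 83.4 × 100% = 41.4868%.
≈ 41.5%.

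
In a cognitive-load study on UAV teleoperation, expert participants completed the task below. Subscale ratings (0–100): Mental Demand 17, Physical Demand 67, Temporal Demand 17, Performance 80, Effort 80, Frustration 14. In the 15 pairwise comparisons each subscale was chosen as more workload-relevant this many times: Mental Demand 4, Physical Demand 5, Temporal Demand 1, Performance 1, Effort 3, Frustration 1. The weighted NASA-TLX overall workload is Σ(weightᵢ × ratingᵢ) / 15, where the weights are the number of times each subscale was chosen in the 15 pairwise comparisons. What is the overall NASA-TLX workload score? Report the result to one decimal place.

50.3

The tallies are the weights (they sum to 15).
Weighted sum = 4·17 + 5·67 + 1·17 + 1·80 + 3·80 + 1·14
            = 68 + 335 + 17 + 80 + 240 + 14 = 754.
Overall workload = 754 / 15 = 50.2667 ≈ 50.3.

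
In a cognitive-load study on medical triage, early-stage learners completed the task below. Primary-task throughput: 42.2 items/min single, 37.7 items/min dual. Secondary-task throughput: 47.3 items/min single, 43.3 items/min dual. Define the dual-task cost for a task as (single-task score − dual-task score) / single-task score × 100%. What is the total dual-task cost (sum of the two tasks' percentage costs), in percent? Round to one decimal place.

Primary cost = (42.2 − 37.7) / 42.2 × 100% = 10.6635%.
Secondary cost = (47.3 − 43.3) / 47.3 × 100% = 8.4567%.
Total = 10.6635% + 8.4567% = 19.1202% ≈ 19.1%.

19.1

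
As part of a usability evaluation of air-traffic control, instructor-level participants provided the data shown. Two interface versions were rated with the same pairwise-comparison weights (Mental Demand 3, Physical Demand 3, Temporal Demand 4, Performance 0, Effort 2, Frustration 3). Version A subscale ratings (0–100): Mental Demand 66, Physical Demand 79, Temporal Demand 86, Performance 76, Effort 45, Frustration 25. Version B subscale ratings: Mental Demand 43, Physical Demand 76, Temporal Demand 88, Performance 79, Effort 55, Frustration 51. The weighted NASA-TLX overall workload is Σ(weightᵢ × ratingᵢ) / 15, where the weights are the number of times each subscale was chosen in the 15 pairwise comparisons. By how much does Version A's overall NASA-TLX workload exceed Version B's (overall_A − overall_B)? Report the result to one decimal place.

-1.9

Version A weighted sum = 3·66 + 3·79 + 4·86 + 0·76 + 2·45 + 3·25 = 198 + 237 + 344 + 0 + 90 + 75 = 944; overall_A = 944/15 = 62.9333.
Version B weighted sum = 3·43 + 3·76 + 4·88 + 0·79 + 2·55 + 3·51 = 129 + 228 + 352 + 0 + 110 + 153 = 972; overall_B = 972/15 = 64.8000.
Difference = 62.9333 − 64.8000 = -1.8667 ≈ -1.9.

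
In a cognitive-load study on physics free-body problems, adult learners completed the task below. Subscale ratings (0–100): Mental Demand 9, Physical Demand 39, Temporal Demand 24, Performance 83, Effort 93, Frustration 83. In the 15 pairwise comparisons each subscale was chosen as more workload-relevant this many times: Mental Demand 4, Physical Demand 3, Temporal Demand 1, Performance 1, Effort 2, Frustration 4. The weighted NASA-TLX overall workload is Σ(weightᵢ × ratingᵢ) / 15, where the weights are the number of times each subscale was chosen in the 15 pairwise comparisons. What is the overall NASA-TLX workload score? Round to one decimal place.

The tallies are the weights (they sum to 15).
Weighted sum = 4·9 + 3·39 + 1·24 + 1·83 + 2·93 + 4·83
            = 36 + 117 + 24 + 83 + 186 + 332 = 778.
Overall workload = 778 / 15 = 51.8667 ≈ 51.9.

51.9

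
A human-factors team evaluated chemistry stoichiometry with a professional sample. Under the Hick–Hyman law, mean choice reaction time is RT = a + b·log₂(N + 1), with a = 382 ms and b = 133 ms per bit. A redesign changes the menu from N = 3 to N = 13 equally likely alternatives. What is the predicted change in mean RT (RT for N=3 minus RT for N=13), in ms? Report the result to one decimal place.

RT(3) = 382 + 133·log₂(4) = 382 + 133·2.0000 = 648.0000 ms.
RT(13) = 382 + 133·log₂(14) = 382 + 133·3.8074 = 888.3842 ms.
Difference = 648.0000 − 888.3842 = -240.3842 ≈ -240.4 ms.

-240.4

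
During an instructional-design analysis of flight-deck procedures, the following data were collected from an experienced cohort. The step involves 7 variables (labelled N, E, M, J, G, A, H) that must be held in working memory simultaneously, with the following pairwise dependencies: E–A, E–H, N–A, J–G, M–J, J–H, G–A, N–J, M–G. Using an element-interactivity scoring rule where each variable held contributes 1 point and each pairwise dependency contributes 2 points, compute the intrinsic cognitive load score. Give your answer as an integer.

25

Count of variables held simultaneously: 7.
Count of pairwise dependencies listed: 9.
Element contribution: 7 × 1 = 7.
Interaction contribution: 9 × 2 = 18.
Intrinsic load = 7 + 18 = 25.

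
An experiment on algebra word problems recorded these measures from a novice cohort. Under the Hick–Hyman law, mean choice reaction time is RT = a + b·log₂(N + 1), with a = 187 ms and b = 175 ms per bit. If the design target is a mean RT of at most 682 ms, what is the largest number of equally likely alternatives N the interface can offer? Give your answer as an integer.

6

Set 187 + 175·log₂(N + 1) ≤ 682.
log₂(N + 1) ≤ (682 − 187) / 175 = 2.8286.
N + 1 ≤ 2^2.8286 = 7.1038.
N ≤ 6.1038, so the largest integer N is 6.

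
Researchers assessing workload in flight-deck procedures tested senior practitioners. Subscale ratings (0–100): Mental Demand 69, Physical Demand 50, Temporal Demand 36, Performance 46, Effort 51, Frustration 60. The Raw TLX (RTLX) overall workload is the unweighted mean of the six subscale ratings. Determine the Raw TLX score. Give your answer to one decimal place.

Sum of ratings = 69 + 50 + 36 + 46 + 51 + 60 = 312.
RTLX = 312 / 6 = 52.0000 ≈ 52.0.

52.0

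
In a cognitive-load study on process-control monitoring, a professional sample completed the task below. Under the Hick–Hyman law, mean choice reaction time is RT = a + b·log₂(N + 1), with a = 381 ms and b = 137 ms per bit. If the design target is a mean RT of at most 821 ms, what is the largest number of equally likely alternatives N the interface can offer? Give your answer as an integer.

8

Set 381 + 137·log₂(N + 1) ≤ 821.
log₂(N + 1) ≤ (821 − 381) / 137 = 3.2117.
N + 1 ≤ 2^3.2117 = 9.2644.
N ≤ 8.2644, so the largest integer N is 8.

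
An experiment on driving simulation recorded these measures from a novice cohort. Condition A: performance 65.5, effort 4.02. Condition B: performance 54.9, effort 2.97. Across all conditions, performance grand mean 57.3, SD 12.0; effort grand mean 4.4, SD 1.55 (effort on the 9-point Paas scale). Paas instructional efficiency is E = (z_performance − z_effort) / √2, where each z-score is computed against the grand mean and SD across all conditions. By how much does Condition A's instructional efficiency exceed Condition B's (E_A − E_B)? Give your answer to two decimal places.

0.15

Condition A: z_P = (65.5 − 57.3)/12.0 = 0.6833; z_E = (4.02 − 4.4)/1.55 = -0.2452; E_A = (0.6833 − (-0.2452))/√2 = 0.6565.
Condition B: z_P = (54.9 − 57.3)/12.0 = -0.2000; z_E = (2.97 − 4.4)/1.55 = -0.9226; E_B = (-0.2000 − (-0.9226))/√2 = 0.5110.
E_A − E_B = 0.6565 − 0.5110 = 0.1455 ≈ 0.15.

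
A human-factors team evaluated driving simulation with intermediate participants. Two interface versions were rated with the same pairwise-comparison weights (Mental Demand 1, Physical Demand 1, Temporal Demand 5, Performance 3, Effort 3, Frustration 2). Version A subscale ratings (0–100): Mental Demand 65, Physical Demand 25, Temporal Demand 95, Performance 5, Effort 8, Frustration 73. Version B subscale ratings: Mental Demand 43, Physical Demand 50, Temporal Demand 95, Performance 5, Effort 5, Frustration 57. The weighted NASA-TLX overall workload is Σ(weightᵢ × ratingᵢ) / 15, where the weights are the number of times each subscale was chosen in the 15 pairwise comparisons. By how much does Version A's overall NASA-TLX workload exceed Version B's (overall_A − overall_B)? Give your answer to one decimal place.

2.5

Version A weighted sum = 1·65 + 1·25 + 5·95 + 3·5 + 3·8 + 2·73 = 65 + 25 + 475 + 15 + 24 + 146 = 750; overall_A = 750/15 = 50.0000.
Version B weighted sum = 1·43 + 1·50 + 5·95 + 3·5 + 3·5 + 2·57 = 43 + 50 + 475 + 15 + 15 + 114 = 712; overall_B = 712/15 = 47.4667.
Difference = 50.0000 − 47.4667 = 2.5333 ≈ 2.5.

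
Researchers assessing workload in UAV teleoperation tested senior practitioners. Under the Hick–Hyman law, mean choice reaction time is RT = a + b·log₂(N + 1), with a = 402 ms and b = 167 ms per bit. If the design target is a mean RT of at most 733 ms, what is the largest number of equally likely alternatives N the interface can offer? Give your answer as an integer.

Set 402 + 167·log₂(N + 1) ≤ 733.
log₂(N + 1) ≤ (733 − 402) / 167 = 1.9820.
N + 1 ≤ 2^1.9820 = 3.9504.
N ≤ 2.9504, so the largest integer N is 2.

2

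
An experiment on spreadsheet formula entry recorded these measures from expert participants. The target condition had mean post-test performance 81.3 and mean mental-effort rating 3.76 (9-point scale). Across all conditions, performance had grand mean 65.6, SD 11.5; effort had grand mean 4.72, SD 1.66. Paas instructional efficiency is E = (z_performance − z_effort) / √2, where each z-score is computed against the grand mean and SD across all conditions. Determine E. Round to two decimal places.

1.37

z_performance = (81.3 − 65.6) / 11.5 = 15.7000 / 11.5 = 1.3652.
z_effort = (3.76 − 4.72) / 1.66 = -0.9600 / 1.66 = -0.5783.
z_P − z_E = 1.3652 − (-0.5783) = 1.9435.
E = 1.9435 / √2 = 1.9435 / 1.41421 = 1.3743 ≈ 1.37.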